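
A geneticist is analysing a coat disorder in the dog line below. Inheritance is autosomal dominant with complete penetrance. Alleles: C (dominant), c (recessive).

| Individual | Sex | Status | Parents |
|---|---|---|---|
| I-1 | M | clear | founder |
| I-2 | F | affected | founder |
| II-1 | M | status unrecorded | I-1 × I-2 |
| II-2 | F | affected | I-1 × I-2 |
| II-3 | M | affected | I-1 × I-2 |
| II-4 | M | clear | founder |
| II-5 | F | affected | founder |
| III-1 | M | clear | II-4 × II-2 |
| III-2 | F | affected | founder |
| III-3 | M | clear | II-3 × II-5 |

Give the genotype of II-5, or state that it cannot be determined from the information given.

From phenotype alone, II-5 is CC or Cc.
II-5 is affected so carries C and passed c to III-3 (cc), so II-5 is Cc.

Cc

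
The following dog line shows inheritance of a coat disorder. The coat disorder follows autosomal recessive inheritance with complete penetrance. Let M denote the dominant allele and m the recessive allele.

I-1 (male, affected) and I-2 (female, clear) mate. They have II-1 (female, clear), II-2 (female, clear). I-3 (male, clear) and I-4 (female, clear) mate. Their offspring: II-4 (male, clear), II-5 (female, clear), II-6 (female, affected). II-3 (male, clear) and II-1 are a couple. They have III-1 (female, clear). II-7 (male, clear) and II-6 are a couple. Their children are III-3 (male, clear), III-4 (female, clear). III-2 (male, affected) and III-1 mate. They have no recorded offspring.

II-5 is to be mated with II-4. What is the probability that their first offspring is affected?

I-3 is clear so carries M and passed m to II-6 (mm), so I-3 is Mm.
I-4 is clear so carries M and passed m to II-6 (mm), so I-4 is Mm.
II-5 is a clear offspring of I-3 (Mm) × I-4 (Mm), whose cross gives 1/4 MM : 1/2 Mm : 1/4 mm; conditioning on being clear, II-5 is MM with probability 1/3, Mm with probability 2/3.
II-4 is a clear offspring of I-3 (Mm) × I-4 (Mm), whose cross gives 1/4 MM : 1/2 Mm : 1/4 mm; conditioning on being clear, II-4 is MM with probability 1/3, Mm with probability 2/3.
Summing over parental genotype combinations, P(offspring is affected) = 4/9·1/4 = 1/9.

1/9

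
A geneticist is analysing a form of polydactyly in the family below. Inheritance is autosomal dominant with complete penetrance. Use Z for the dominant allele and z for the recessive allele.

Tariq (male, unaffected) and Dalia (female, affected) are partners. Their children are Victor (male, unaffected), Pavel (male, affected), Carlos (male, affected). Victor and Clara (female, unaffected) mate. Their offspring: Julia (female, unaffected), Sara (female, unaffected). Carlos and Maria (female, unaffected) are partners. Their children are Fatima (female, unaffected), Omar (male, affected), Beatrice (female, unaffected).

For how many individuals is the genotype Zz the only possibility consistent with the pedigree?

4

Obligate heterozygotes: Dalia is affected so carries Z and passed z to Victor (zz), so Dalia is Zz; Pavel is affected so carries Z and received z from Tariq (zz), so Pavel is Zz; Carlos is affected so carries Z and received z from Tariq (zz), so Carlos is Zz; Omar is affected so carries Z and received z from Maria (zz), so Omar is Zz.
Every other individual is either homozygous by phenotype or has at least one consistent homozygous assignment, so the count is 4.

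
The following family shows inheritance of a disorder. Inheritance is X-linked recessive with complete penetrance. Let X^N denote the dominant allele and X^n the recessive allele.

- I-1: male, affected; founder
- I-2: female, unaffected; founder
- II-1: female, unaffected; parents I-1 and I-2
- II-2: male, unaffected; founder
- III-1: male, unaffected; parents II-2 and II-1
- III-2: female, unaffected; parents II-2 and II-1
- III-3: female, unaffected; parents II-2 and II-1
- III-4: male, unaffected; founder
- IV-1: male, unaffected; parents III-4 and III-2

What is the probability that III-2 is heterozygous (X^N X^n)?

1/3

II-2 is unaffected, so II-2 is X^N Y.
II-1 is unaffected so carries N and received n from I-1 (X^n Y), so II-1 is X^N X^n.
Their cross gives offspring ratios 1/2 X^N X^N : 1/2 X^N X^n. Conditioning on III-2 being unaffected, P(X^N X^n) = 1/2 / 1 = 1/2 before taking III-2's own offspring into account.
III-4 is unaffected, so III-4 is X^N Y.
Now use III-2's offspring. Probability of each recorded status — unaffected son IV-1: 1/2 if III-2 is X^N X^n, 1 if X^N X^N.
Bayes: P(X^N X^n) = 1/2·1/2 / (1/2·1/2 + 1/2·1) = 1/3.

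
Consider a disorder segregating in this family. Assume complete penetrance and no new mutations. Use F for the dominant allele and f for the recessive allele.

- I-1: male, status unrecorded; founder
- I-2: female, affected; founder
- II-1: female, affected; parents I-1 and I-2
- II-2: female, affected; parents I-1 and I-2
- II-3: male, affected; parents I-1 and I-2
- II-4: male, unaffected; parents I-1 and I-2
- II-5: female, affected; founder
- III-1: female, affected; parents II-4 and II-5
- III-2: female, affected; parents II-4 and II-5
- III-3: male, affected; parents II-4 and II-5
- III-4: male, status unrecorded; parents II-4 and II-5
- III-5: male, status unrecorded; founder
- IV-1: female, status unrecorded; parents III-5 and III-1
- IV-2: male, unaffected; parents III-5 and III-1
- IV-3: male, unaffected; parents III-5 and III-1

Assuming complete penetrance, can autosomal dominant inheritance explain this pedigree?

Yes

A consistent assignment under autosomal dominant exists: I-1 Ff, I-2 Ff, II-1 FF, II-2 FF, II-3 FF, II-4 ff, II-5 FF, III-1 Ff, III-2 Ff, III-3 Ff, III-4 Ff, III-5 Ff, IV-1 FF, IV-2 ff, IV-3 ff.
In this assignment every recorded phenotype matches its genotype and every non-founder's genotype is obtainable from its parents' genotypes, so the pedigree is consistent.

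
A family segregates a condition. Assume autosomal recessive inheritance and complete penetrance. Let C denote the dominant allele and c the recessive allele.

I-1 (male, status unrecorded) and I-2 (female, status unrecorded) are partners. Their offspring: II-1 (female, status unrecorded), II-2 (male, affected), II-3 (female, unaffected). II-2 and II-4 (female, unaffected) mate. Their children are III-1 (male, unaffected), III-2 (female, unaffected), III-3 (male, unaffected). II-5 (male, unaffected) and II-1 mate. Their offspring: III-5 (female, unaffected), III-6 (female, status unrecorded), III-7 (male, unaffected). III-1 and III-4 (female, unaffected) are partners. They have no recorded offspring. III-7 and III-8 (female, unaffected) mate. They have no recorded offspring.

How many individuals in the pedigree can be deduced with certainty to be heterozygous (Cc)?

3

Obligate heterozygotes: III-1 is unaffected so carries C and received c from II-2 (cc), so III-1 is Cc; III-2 is unaffected so carries C and received c from II-2 (cc), so III-2 is Cc; III-3 is unaffected so carries C and received c from II-2 (cc), so III-3 is Cc.
Every other individual is either homozygous by phenotype or has at least one consistent homozygous assignment, so the count is 3.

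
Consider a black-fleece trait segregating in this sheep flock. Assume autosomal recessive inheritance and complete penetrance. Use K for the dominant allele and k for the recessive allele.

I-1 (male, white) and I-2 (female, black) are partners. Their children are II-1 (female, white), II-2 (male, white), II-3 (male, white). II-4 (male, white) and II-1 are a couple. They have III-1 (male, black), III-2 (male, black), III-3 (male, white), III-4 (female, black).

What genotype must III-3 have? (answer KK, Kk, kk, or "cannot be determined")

cannot be determined

III-3's phenotype allows KK or Kk, and no parent or child forces a single allele at both positions; consistent genotype assignments exist with III-3 as KK or Kk.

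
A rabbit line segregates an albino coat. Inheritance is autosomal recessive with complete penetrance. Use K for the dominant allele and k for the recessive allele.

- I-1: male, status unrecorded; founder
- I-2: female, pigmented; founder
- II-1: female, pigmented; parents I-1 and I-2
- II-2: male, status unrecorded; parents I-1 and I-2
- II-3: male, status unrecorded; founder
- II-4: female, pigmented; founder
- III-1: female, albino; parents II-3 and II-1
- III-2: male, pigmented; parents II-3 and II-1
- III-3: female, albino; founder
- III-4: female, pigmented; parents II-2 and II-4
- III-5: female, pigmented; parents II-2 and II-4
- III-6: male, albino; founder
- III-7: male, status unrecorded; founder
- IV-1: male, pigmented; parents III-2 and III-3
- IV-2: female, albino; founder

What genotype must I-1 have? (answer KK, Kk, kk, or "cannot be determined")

cannot be determined

I-1's phenotype is unrecorded, and no parent or child forces a single allele at both positions; consistent genotype assignments exist with I-1 as KK or Kk or kk.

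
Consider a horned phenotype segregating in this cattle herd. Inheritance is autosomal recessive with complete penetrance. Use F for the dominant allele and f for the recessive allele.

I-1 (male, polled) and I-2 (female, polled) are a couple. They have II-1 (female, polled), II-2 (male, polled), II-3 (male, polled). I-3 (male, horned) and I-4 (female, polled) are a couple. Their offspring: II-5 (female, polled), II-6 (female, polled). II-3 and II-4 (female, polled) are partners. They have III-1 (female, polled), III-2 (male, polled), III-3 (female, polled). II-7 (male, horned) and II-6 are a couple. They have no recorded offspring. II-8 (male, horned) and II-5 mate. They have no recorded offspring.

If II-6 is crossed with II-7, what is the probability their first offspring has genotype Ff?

1/2

II-6 is polled so carries F and received f from I-3 (ff), so II-6 is Ff.
II-7 is horned, so II-7 is ff.
The cross gives 1/2 Ff : 1/2 ff, so P(offspring has genotype Ff) = 1/2.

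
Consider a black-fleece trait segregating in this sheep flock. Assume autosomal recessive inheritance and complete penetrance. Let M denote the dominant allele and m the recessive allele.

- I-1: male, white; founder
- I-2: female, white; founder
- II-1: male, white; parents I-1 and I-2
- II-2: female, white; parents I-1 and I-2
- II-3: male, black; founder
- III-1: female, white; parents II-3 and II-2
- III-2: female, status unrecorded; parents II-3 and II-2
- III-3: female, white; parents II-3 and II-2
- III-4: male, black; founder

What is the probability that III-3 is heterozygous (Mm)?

1

III-3 is white so carries M and received m from II-3 (mm), so III-3 is Mm, giving P(Mm) = 1.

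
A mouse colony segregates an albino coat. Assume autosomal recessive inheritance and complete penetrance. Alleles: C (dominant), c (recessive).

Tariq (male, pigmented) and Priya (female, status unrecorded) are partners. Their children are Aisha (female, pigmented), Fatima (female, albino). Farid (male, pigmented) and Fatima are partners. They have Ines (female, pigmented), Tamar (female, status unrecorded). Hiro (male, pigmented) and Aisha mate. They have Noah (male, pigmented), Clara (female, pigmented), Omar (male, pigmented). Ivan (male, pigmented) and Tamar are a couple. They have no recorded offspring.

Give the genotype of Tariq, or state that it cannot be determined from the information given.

Cc

From phenotype alone, Tariq is CC or Cc.
Tariq is pigmented so carries C and passed c to Fatima (cc), so Tariq is Cc.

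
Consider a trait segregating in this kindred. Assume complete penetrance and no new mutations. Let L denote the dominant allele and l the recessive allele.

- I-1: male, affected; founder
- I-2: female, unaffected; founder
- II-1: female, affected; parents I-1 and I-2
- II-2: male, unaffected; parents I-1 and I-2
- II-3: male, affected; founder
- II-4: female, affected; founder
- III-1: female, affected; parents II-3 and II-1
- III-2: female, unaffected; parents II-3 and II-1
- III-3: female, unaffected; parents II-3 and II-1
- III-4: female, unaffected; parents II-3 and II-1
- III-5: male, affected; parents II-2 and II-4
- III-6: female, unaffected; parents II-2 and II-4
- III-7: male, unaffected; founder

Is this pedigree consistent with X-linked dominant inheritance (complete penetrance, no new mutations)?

Under X-linked dominant, III-2 (unaffected, female) cannot arise from II-3 (affected) × II-1 (affected).

No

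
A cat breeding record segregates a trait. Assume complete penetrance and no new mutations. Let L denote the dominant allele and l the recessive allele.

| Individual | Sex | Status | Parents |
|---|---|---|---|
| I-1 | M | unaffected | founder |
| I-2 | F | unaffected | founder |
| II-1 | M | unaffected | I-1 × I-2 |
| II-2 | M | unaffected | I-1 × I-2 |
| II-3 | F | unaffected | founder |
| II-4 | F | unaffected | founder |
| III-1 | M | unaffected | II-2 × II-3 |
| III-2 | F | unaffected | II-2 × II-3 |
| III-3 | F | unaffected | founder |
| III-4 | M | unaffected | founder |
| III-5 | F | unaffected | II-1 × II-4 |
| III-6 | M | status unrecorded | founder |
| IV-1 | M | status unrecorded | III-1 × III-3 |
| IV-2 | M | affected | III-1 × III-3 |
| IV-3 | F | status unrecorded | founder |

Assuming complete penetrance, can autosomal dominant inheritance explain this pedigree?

Under autosomal dominant, IV-2 (affected, male) cannot arise from III-1 (unaffected) × III-3 (unaffected).

No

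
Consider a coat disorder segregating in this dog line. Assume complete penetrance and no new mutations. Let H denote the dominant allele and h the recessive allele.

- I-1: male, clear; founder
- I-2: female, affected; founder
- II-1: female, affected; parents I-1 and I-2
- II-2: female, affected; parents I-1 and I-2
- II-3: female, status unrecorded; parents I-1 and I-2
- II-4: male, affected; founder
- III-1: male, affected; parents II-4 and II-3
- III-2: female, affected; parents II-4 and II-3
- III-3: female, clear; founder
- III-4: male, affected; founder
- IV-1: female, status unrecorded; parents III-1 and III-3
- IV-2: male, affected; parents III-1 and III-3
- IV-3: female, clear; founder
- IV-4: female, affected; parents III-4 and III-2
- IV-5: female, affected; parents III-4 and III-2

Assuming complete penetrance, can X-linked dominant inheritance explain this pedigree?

No

Under X-linked dominant, IV-2 (affected, male) cannot arise from III-1 (affected) × III-3 (clear).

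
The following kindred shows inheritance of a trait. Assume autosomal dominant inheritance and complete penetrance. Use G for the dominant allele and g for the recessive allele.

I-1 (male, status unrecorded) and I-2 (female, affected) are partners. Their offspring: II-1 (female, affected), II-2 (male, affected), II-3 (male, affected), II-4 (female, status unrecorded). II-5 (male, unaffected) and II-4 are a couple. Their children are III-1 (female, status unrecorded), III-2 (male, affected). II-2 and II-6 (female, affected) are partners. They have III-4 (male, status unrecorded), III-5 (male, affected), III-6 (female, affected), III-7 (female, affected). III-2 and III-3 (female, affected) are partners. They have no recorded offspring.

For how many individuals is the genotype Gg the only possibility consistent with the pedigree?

Obligate heterozygotes: III-2 is affected so carries G and received g from II-5 (gg), so III-2 is Gg.
Every other individual is either homozygous by phenotype or has at least one consistent homozygous assignment, so the count is 1.

1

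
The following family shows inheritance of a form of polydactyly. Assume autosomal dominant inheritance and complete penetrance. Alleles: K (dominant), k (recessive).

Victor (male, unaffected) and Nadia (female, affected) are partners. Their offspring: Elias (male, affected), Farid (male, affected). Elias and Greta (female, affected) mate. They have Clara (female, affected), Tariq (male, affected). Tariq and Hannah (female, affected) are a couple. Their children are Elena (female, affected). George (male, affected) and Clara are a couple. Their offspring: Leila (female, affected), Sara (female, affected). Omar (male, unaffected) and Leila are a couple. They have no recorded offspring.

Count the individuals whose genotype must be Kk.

2

Obligate heterozygotes: Elias is affected so carries K and received k from Victor (kk), so Elias is Kk; Farid is affected so carries K and received k from Victor (kk), so Farid is Kk.
Every other individual is either homozygous by phenotype or has at least one consistent homozygous assignment, so the count is 2.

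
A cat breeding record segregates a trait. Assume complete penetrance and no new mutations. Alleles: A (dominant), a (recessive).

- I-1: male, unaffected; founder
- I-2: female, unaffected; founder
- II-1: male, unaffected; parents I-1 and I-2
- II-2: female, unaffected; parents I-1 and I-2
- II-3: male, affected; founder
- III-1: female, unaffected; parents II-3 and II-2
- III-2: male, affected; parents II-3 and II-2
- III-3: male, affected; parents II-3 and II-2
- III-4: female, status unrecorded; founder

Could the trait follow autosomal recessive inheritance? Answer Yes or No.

A consistent assignment under autosomal recessive exists: I-1 AA, I-2 Aa, II-1 AA, II-2 Aa, II-3 aa, III-1 Aa, III-2 aa, III-3 aa, III-4 AA.
In this assignment every recorded phenotype matches its genotype and every non-founder's genotype is obtainable from its parents' genotypes, so the pedigree is consistent.

Yes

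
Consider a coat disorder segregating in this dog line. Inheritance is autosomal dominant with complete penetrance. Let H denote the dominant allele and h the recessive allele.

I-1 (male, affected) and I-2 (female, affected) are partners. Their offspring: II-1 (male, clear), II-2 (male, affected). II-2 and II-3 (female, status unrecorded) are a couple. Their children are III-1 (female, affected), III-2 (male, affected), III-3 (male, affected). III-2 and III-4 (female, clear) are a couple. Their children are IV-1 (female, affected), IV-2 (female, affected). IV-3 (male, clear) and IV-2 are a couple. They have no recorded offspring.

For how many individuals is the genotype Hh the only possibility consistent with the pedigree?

4

Obligate heterozygotes: I-1 is affected so carries H and passed h to II-1 (hh), so I-1 is Hh; I-2 is affected so carries H and passed h to II-1 (hh), so I-2 is Hh; IV-1 is affected so carries H and received h from III-4 (hh), so IV-1 is Hh; IV-2 is affected so carries H and received h from III-4 (hh), so IV-2 is Hh.
Every other individual is either homozygous by phenotype or has at least one consistent homozygous assignment, so the count is 4.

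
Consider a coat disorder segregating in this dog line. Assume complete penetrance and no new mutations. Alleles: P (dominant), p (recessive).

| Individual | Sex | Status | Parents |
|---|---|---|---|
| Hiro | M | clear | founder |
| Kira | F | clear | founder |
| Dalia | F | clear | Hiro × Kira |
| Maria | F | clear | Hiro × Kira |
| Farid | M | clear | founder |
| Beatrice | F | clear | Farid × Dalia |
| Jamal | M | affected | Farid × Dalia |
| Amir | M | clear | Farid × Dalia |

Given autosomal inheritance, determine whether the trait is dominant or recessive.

Farid and Dalia are both clear yet have an affected child Jamal. Under dominance, an affected child requires at least one affected parent, so the trait cannot be dominant.

recessive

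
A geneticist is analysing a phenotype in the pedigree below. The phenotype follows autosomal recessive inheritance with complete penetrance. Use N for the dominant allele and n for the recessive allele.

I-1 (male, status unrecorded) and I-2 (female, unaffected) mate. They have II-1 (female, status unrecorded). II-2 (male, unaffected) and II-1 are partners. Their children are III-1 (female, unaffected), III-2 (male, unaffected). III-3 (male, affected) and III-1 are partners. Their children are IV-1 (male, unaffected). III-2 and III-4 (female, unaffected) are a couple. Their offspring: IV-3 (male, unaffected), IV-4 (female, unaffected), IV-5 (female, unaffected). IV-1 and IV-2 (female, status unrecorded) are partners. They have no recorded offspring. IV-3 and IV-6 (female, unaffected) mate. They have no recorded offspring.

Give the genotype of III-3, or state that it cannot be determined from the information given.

nn

III-3 is affected, so III-3 is nn.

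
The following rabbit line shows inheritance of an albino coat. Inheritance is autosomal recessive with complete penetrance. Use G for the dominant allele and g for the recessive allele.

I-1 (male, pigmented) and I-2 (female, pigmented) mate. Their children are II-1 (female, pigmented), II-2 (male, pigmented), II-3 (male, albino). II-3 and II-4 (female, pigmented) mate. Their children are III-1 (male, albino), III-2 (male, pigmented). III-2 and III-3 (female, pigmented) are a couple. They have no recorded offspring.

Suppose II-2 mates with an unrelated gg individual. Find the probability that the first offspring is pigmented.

I-1 is pigmented so carries G and passed g to II-3 (gg), so I-1 is Gg.
I-2 is pigmented so carries G and passed g to II-3 (gg), so I-2 is Gg.
II-2 is a pigmented offspring of I-1 (Gg) × I-2 (Gg), whose cross gives 1/4 GG : 1/2 Gg : 1/4 gg; conditioning on being pigmented, II-2 is GG with probability 1/3, Gg with probability 2/3.
Summing over parental genotype combinations, P(offspring is pigmented) = 1/3·1 + 2/3·1/2 = 2/3.

2/3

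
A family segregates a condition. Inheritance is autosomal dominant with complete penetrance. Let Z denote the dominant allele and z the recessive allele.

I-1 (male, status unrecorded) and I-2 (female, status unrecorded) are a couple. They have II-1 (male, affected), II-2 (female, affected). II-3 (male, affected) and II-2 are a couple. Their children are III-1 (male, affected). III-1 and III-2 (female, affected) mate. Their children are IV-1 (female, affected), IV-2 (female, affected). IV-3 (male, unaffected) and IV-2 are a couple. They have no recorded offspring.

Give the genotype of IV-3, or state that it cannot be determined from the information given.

IV-3 is unaffected, so IV-3 is zz.

zz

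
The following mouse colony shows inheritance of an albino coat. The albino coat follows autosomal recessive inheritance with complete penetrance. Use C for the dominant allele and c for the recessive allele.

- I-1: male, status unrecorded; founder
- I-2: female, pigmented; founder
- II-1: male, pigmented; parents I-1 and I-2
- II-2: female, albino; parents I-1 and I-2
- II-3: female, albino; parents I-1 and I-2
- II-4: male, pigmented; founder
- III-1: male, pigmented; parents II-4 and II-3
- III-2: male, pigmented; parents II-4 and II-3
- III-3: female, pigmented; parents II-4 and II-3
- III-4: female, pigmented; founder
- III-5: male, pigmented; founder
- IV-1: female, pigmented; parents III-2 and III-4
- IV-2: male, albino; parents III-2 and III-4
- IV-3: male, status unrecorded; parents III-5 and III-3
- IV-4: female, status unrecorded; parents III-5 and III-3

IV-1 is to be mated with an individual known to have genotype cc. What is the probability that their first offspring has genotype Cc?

2/3

III-2 is pigmented so carries C and received c from II-3 (cc), so III-2 is Cc.
III-4 is pigmented so carries C and passed c to IV-2 (cc), so III-4 is Cc.
IV-1 is a pigmented offspring of III-2 (Cc) × III-4 (Cc), whose cross gives 1/4 CC : 1/2 Cc : 1/4 cc; conditioning on being pigmented, IV-1 is CC with probability 1/3, Cc with probability 2/3.
Summing over parental genotype combinations, P(offspring has genotype Cc) = 1/3·1 + 2/3·1/2 = 2/3.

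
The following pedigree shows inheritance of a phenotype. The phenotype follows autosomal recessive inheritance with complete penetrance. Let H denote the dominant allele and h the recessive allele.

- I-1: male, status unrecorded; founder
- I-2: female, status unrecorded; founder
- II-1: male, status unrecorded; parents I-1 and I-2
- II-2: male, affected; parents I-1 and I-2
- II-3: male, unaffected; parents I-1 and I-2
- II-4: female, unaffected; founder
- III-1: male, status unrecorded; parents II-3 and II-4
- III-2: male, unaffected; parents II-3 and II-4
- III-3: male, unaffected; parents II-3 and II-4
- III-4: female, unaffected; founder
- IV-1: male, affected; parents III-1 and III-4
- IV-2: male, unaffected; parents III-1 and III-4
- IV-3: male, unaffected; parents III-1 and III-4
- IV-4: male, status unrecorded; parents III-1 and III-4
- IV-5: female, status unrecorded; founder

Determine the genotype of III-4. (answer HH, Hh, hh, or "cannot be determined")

Hh

From phenotype alone, III-4 is HH or Hh.
III-4 is unaffected so carries H and passed h to IV-1 (hh), so III-4 is Hh.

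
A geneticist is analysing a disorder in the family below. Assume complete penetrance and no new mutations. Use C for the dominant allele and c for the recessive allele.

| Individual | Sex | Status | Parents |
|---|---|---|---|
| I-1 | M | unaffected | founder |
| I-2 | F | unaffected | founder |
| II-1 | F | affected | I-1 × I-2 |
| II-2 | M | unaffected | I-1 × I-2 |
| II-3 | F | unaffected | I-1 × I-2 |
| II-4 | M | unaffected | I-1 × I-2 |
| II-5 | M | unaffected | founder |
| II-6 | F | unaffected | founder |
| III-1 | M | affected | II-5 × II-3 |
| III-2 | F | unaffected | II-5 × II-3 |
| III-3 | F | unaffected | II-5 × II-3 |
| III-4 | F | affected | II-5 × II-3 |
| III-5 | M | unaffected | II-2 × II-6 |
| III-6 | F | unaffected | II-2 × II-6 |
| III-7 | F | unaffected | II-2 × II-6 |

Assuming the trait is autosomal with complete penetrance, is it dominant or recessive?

I-1 and I-2 are both unaffected yet have an affected child II-1. Under dominance, an affected child requires at least one affected parent, so the trait cannot be dominant.

recessive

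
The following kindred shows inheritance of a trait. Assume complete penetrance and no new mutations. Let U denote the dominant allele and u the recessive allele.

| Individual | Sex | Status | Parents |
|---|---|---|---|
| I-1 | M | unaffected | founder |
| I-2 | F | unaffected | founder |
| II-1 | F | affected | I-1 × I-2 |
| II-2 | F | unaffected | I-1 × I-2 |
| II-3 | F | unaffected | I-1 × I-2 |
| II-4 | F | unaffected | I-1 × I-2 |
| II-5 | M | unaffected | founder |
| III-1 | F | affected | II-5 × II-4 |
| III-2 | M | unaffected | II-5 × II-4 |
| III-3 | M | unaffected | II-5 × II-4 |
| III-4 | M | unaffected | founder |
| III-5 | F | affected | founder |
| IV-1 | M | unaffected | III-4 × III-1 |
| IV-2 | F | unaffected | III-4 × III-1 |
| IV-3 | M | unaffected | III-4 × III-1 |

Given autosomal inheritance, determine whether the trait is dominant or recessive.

I-1 and I-2 are both unaffected yet have an affected child II-1. Under dominance, an affected child requires at least one affected parent, so the trait cannot be dominant.

recessive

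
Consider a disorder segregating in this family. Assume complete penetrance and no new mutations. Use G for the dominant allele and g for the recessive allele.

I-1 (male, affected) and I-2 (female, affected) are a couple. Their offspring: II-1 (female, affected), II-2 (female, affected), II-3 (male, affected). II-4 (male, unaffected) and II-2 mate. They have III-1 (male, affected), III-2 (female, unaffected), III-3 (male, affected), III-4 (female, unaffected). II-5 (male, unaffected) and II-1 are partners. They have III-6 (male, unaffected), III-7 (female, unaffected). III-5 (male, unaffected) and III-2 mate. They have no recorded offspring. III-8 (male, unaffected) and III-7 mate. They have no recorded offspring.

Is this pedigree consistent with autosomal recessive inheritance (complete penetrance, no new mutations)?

Yes

A consistent assignment under autosomal recessive exists: I-1 gg, I-2 gg, II-1 gg, II-2 gg, II-3 gg, II-4 Gg, II-5 GG, III-1 gg, III-2 Gg, III-3 gg, III-4 Gg, III-5 GG, III-6 Gg, III-7 Gg, III-8 GG.
In this assignment every recorded phenotype matches its genotype and every non-founder's genotype is obtainable from its parents' genotypes, so the pedigree is consistent.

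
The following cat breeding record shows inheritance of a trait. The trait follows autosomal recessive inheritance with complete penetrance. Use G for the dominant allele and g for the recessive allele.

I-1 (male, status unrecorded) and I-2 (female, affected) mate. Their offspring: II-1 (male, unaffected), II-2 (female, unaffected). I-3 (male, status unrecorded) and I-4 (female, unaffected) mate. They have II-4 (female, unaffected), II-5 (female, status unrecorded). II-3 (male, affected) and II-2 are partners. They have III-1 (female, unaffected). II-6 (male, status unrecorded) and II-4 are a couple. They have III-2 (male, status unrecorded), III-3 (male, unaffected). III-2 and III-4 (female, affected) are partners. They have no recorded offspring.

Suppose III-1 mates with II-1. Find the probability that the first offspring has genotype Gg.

1/2

III-1 is unaffected so carries G and received g from II-3 (gg), so III-1 is Gg.
II-1 is unaffected so carries G and received g from I-2 (gg), so II-1 is Gg.
The cross gives 1/4 GG : 1/2 Gg : 1/4 gg, so P(offspring has genotype Gg) = 1/2.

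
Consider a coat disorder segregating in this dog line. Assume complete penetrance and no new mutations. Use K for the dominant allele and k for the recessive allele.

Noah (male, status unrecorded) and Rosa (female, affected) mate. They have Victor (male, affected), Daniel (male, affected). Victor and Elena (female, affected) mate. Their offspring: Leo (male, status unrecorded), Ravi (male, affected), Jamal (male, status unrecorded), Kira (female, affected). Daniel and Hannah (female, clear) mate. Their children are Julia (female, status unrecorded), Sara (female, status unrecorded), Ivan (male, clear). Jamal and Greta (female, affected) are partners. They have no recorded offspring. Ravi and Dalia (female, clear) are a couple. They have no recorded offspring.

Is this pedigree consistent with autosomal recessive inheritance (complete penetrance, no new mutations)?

Yes

A consistent assignment under autosomal recessive exists: Noah Kk, Rosa kk, Victor kk, Daniel kk, Elena kk, Hannah KK, Leo kk, Ravi kk, Jamal kk, Kira kk, Greta kk, Dalia KK, Julia Kk, Sara Kk, Ivan Kk.
In this assignment every recorded phenotype matches its genotype and every non-founder's genotype is obtainable from its parents' genotypes, so the pedigree is consistent.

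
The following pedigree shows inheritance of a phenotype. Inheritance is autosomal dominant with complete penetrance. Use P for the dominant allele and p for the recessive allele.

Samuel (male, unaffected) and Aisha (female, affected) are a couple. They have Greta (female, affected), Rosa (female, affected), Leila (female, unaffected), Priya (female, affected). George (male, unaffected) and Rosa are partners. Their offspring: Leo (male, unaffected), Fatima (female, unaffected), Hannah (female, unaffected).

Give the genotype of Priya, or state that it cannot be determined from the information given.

From phenotype alone, Priya is PP or Pp.
Priya is affected so carries P and received p from Samuel (pp), so Priya is Pp.

Pp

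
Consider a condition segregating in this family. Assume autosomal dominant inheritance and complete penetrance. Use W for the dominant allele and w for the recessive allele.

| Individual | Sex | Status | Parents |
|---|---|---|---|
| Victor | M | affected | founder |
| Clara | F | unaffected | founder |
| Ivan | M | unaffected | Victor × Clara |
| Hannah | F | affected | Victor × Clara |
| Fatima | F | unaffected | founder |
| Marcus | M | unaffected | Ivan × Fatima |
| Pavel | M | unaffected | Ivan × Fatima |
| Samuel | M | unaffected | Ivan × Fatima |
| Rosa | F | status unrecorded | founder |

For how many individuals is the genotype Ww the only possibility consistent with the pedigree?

2

Obligate heterozygotes: Victor is affected so carries W and passed w to Ivan (ww), so Victor is Ww; Hannah is affected so carries W and received w from Clara (ww), so Hannah is Ww.
Every other individual is either homozygous by phenotype or has at least one consistent homozygous assignment, so the count is 2.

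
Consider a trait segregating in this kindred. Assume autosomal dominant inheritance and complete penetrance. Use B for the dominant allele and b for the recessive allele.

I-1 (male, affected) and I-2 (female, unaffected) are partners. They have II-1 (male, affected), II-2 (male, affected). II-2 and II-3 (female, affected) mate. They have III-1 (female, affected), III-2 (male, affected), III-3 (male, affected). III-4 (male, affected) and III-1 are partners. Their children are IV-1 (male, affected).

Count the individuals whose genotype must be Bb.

Obligate heterozygotes: II-1 is affected so carries B and received b from I-2 (bb), so II-1 is Bb; II-2 is affected so carries B and received b from I-2 (bb), so II-2 is Bb.
Every other individual is either homozygous by phenotype or has at least one consistent homozygous assignment, so the count is 2.

2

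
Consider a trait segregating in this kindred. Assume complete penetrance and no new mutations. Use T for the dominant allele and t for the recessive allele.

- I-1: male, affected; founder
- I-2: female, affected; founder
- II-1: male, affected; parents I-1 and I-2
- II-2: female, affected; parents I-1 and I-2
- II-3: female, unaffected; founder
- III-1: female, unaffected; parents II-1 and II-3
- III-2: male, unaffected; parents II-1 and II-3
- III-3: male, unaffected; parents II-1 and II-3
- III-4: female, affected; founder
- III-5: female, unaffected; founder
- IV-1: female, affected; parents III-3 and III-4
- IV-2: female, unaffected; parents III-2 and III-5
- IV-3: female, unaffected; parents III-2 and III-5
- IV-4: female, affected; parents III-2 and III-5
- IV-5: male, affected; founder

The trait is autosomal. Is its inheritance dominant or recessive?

recessive

III-2 and III-5 are both unaffected yet have an affected child IV-4. Under dominance, an affected child requires at least one affected parent, so the trait cannot be dominant.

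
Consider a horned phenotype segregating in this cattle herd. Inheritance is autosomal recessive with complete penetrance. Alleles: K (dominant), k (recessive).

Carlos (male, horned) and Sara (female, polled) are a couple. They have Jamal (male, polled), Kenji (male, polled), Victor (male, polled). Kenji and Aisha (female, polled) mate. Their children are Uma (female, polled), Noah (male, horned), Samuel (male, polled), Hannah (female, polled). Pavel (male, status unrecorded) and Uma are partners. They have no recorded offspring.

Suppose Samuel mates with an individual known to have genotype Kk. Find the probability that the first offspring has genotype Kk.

1/2

Kenji is polled so carries K and received k from Carlos (kk), so Kenji is Kk.
Aisha is polled so carries K and passed k to Noah (kk), so Aisha is Kk.
Samuel is a polled offspring of Kenji (Kk) × Aisha (Kk), whose cross gives 1/4 KK : 1/2 Kk : 1/4 kk; conditioning on being polled, Samuel is KK with probability 1/3, Kk with probability 2/3.
Summing over parental genotype combinations, P(offspring has genotype Kk) = 1/3·1/2 + 2/3·1/2 = 1/2.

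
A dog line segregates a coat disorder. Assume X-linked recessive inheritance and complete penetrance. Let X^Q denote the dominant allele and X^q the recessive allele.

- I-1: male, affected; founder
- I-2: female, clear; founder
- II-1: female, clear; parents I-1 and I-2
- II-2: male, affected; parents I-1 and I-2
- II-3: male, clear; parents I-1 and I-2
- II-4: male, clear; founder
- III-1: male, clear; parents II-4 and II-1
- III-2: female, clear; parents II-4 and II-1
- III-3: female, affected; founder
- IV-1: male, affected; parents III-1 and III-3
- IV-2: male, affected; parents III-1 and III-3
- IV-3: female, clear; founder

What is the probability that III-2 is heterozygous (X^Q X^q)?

II-4 is clear, so II-4 is X^Q Y.
II-1 is clear so carries Q and received q from I-1 (X^q Y), so II-1 is X^Q X^q.
Their cross gives offspring ratios 1/2 X^Q X^Q : 1/2 X^Q X^q. Conditioning on III-2 being clear, P(X^Q X^q) = 1/2 / 1 = 1/2.

1/2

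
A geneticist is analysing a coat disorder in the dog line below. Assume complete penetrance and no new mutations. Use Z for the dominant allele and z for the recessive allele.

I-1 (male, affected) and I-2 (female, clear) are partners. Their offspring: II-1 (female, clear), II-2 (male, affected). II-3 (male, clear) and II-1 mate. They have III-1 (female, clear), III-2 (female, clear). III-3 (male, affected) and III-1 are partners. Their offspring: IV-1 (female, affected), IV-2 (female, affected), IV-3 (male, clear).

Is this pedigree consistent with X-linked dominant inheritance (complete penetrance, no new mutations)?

Under X-linked dominant, II-1 (clear, female) cannot arise from I-1 (affected) × I-2 (clear).

No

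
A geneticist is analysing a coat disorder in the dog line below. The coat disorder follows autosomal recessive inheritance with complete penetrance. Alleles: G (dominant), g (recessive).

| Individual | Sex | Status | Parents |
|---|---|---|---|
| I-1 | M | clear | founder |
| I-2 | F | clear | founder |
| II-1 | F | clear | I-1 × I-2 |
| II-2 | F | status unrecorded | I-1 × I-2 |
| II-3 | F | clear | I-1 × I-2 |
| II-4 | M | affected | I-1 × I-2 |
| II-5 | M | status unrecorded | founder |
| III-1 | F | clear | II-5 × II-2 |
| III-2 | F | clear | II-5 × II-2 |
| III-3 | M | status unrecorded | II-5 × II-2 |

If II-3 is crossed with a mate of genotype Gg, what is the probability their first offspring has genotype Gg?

I-1 is clear so carries G and passed g to II-4 (gg), so I-1 is Gg.
I-2 is clear so carries G and passed g to II-4 (gg), so I-2 is Gg.
II-3 is a clear offspring of I-1 (Gg) × I-2 (Gg), whose cross gives 1/4 GG : 1/2 Gg : 1/4 gg; conditioning on being clear, II-3 is GG with probability 1/3, Gg with probability 2/3.
Summing over parental genotype combinations, P(offspring has genotype Gg) = 1/3·1/2 + 2/3·1/2 = 1/2.

1/2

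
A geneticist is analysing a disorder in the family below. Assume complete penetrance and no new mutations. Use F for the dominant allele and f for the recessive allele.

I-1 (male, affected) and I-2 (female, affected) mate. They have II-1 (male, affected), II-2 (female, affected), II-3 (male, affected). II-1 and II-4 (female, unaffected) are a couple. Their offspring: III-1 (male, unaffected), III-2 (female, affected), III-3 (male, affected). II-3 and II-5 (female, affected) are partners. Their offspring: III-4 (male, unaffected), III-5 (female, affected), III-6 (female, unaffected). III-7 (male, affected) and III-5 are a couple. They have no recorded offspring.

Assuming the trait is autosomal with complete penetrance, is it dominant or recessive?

dominant

II-3 and II-5 are both affected yet have an unaffected child III-4. Under a recessive model two affected parents are homozygous and every child would be affected, so the trait cannot be recessive.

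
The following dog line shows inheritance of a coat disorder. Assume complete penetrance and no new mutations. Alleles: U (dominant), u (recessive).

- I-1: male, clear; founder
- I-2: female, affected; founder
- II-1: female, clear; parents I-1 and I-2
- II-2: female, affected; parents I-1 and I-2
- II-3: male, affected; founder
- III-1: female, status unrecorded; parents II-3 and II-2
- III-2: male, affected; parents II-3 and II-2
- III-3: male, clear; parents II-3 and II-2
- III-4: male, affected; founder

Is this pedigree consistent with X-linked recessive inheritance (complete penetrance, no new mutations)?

No

Under X-linked recessive, II-2 (affected, female) cannot arise from I-1 (clear) × I-2 (affected).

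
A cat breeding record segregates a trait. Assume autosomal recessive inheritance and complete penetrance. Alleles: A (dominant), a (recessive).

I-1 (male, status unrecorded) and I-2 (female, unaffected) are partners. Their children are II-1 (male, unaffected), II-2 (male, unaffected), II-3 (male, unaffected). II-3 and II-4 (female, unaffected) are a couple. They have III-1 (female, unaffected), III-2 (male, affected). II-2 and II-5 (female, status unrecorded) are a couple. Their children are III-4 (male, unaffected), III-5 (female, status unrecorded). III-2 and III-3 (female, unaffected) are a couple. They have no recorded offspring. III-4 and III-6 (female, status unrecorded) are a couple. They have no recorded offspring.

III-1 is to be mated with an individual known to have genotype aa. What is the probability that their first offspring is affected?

II-3 is unaffected so carries A and passed a to III-2 (aa), so II-3 is Aa.
II-4 is unaffected so carries A and passed a to III-2 (aa), so II-4 is Aa.
III-1 is an unaffected offspring of II-3 (Aa) × II-4 (Aa), whose cross gives 1/4 AA : 1/2 Aa : 1/4 aa; conditioning on being unaffected, III-1 is AA with probability 1/3, Aa with probability 2/3.
Summing over parental genotype combinations, P(offspring is affected) = 2/3·1/2 = 1/3.

1/3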